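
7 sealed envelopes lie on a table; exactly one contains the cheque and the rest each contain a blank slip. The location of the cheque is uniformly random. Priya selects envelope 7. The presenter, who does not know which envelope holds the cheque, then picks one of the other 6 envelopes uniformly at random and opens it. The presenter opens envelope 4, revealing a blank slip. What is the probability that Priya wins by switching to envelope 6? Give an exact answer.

1/6

Because the presenter chose which envelope to open without knowing where the cheque is, the choice is independent of the prize location. Learning that envelope 4 does not hold the cheque simply rules out that one location and leaves the remaining 6 envelopes still equally likely by symmetry.
So P(the cheque in envelope 6) = 1/6.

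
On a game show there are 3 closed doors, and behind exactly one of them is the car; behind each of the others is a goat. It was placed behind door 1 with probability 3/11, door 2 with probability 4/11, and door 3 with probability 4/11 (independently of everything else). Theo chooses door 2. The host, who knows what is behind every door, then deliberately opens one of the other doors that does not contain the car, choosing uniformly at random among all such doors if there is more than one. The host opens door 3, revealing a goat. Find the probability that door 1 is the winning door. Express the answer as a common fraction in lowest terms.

3/5

Condition on the true location of the car.
If it is behind door 1 (prior 3/11): the host has no choice, probability 1; weight (3/11)·1 = 3/11.
If it is behind door 2 (prior 4/11): the host has 2 equally likely choices, so probability 1/2; weight (4/11)·(1/2) = 2/11.
If it is behind door 3 (prior 4/11): the host opened door 3, so this case is ruled out; weight (4/11)·0 = 0.
The weights sum to 5/11.
So P(the car behind door 1 | the host opened door 3) = (3/11) / (5/11) = 3/5.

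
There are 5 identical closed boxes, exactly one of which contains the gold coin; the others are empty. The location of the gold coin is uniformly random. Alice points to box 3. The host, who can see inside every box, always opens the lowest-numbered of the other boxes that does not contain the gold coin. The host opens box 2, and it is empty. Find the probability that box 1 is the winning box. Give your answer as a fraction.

Consider each possible location of the gold coin in turn.
If it is in box 1 (prior 1/5): box 2 is the lowest-numbered option available, probability 1; weight (1/5)·1 = 1/5.
If it is in box 2 (prior 1/5): the host opened box 2, so this case is ruled out; weight (1/5)·0 = 0.
If it is in any of boxes 3, 4, and 5 (prior 1/5 each): the host would have opened box 1 instead, probability 0; weight (1/5)·0 = 0 each.
The weights sum to 1/5.
So P(the gold coin in box 1 | the host opened box 2) = (1/5) / (1/5) = 1.

1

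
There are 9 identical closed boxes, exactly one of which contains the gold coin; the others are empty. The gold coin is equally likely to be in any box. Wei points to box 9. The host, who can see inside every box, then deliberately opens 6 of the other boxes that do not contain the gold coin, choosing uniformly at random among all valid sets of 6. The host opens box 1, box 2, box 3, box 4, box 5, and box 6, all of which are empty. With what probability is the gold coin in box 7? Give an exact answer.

4/9

Apply Bayes' rule, conditioning on where the gold coin actually is.
If it is in any of boxes 1, 2, 3, 4, 5, and 6 (prior 1/9 each): that box was opened and seen not to hold the prize — ruled out; weight (1/9)·0 = 0 each.
If it is in either of boxes 7 and 8 (prior 1/9 each): the host has 7 equally likely choices, so probability 1/7; weight (1/9)·(1/7) = 1/63 each.
If it is in box 9 (prior 1/9): the host has 28 equally likely choices, so probability 1/28; weight (1/9)·(1/28) = 1/252.
The weights sum to 1/28.
So P(the gold coin in box 7 | the host opened box 1, box 2, box 3, box 4, box 5, and box 6) = (1/63) / (1/28) = 4/9.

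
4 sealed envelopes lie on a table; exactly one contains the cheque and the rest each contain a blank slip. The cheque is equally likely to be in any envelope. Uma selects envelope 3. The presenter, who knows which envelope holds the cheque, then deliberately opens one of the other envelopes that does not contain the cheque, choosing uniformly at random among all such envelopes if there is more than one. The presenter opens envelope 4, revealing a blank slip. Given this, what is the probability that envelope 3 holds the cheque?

1/4

Consider each possible location of the cheque in turn.
If it is in either of envelopes 1 and 2 (prior 1/4 each): the presenter has 2 equally likely choices, so probability 1/2; weight (1/4)·(1/2) = 1/8 each.
If it is in envelope 3 (prior 1/4): the presenter has 3 equally likely choices, so probability 1/3; weight (1/4)·(1/3) = 1/12.
If it is in envelope 4 (prior 1/4): the presenter opened envelope 4, so this case is ruled out; weight (1/4)·0 = 0.
The weights sum to 1/3.
So P(the cheque in envelope 3 | the presenter opened envelope 4) = (1/12) / (1/3) = 1/4.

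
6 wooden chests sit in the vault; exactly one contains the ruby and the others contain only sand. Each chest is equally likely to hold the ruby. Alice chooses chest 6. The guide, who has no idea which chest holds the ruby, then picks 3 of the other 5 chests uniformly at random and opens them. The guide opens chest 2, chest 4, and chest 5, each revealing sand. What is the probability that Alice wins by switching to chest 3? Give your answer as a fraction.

1/3

Condition on the true location of the ruby.
If it is in any of chests 1, 3, and 6 (prior 1/6 each): the guide picks exactly this set with probability 1/10 regardless, and none is the prize; weight (1/6)·(1/10) = 1/60 each.
If it is in any of chests 2, 4, and 5 (prior 1/6 each): that chest was opened and seen not to hold the prize — ruled out; weight (1/6)·0 = 0 each.
The weights sum to 1/20.
So P(the ruby in chest 3 | the guide opened chest 2, chest 4, and chest 5) = (1/60) / (1/20) = 1/3.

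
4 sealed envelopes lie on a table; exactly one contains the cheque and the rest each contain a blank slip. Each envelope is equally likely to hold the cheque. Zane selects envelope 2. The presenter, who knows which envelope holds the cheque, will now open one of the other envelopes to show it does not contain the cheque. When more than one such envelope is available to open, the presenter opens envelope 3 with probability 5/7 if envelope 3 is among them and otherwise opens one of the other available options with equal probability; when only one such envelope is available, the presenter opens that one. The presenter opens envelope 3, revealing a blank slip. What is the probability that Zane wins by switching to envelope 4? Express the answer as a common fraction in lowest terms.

Apply Bayes' rule, conditioning on where the cheque actually is.
If it is in any of envelopes 1, 2, and 4 (prior 1/4 each): envelope 3 is available, opened with probability 5/7; weight (1/4)·(5/7) = 5/28 each.
If it is in envelope 3 (prior 1/4): the presenter opened envelope 3, so this case is ruled out; weight (1/4)·0 = 0.
The weights sum to 15/28.
So P(the cheque in envelope 4 | the presenter opened envelope 3) = (5/28) / (15/28) = 1/3.

1/3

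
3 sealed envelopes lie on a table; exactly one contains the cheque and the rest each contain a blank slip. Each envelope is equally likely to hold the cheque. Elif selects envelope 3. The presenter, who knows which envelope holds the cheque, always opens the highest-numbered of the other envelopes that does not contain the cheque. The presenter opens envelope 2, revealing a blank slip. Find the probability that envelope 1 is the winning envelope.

Consider each possible location of the cheque in turn.
If it is in either of envelopes 1 and 3 (prior 1/3 each): envelope 2 is the highest-numbered option available, probability 1; weight (1/3)·1 = 1/3 each.
If it is in envelope 2 (prior 1/3): the presenter opened envelope 2, so this case is ruled out; weight (1/3)·0 = 0.
The weights sum to 2/3.
So P(the cheque in envelope 1 | the presenter opened envelope 2) = (1/3) / (2/3) = 1/2.

1/2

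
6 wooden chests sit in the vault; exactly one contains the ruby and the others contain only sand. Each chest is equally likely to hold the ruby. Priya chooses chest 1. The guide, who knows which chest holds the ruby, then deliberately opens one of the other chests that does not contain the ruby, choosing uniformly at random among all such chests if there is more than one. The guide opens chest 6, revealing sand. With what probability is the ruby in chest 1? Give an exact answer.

1/6

Consider each possible location of the ruby in turn.
If it is in chest 1 (prior 1/6): the guide has 5 equally likely choices, so probability 1/5; weight (1/6)·(1/5) = 1/30.
If it is in any of chests 2, 3, 4, and 5 (prior 1/6 each): the guide has 4 equally likely choices, so probability 1/4; weight (1/6)·(1/4) = 1/24 each.
If it is in chest 6 (prior 1/6): the guide opened chest 6, so this case is ruled out; weight (1/6)·0 = 0.
The weights sum to 1/5.
So P(the ruby in chest 1 | the guide opened chest 6) = (1/30) / (1/5) = 1/6.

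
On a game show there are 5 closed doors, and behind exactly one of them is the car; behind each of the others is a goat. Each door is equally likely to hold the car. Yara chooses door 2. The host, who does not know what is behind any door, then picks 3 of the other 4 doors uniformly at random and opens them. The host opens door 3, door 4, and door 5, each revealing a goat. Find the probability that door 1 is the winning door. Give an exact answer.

1/2

Condition on the true location of the car.
If it is behind either of doors 1 and 2 (prior 1/5 each): the host picks exactly this set with probability 1/4 regardless, and none is the prize; weight (1/5)·(1/4) = 1/20 each.
If it is behind any of doors 3, 4, and 5 (prior 1/5 each): that door was opened and seen not to hold the prize — ruled out; weight (1/5)·0 = 0 each.
The weights sum to 1/10.
So P(the car behind door 1 | the host opened door 3, door 4, and door 5) = (1/20) / (1/10) = 1/2.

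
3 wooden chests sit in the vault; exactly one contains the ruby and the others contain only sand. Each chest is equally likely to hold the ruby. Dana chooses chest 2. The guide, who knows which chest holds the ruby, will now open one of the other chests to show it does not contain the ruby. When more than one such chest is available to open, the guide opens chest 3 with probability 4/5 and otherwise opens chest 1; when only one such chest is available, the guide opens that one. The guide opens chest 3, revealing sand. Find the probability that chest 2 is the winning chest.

Consider each possible location of the ruby in turn.
If it is in chest 1 (prior 1/3): only chest 3 is available, probability 1; weight (1/3)·1 = 1/3.
If it is in chest 2 (prior 1/3): chest 3 is available, opened with probability 4/5; weight (1/3)·(4/5) = 4/15.
If it is in chest 3 (prior 1/3): the guide opened chest 3, so this case is ruled out; weight (1/3)·0 = 0.
The weights sum to 3/5.
So P(the ruby in chest 2 | the guide opened chest 3) = (4/15) / (3/5) = 4/9.

4/9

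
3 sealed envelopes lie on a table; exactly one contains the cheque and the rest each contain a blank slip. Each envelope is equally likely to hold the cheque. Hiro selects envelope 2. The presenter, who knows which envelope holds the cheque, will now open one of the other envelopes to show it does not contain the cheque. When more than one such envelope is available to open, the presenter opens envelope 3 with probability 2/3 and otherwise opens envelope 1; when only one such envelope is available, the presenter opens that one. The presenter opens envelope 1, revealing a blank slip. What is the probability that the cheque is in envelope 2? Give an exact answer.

Apply Bayes' rule, conditioning on where the cheque actually is.
If it is in envelope 1 (prior 1/3): the presenter opened envelope 1, so this case is ruled out; weight (1/3)·0 = 0.
If it is in envelope 2 (prior 1/3): envelope 3 is available but not opened, probability 1/3; weight (1/3)·(1/3) = 1/9.
If it is in envelope 3 (prior 1/3): only envelope 1 is available, probability 1; weight (1/3)·1 = 1/3.
The weights sum to 4/9.
So P(the cheque in envelope 2 | the presenter opened envelope 1) = (1/9) / (4/9) = 1/4.

1/4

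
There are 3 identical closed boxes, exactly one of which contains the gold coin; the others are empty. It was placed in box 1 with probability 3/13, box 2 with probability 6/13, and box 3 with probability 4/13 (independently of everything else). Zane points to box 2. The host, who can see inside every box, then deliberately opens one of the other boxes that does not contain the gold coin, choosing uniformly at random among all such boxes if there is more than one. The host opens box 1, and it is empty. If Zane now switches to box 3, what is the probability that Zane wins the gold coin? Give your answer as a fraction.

4/7

Condition on the true location of the gold coin.
If it is in box 1 (prior 3/13): the host opened box 1, so this case is ruled out; weight (3/13)·0 = 0.
If it is in box 2 (prior 6/13): the host has 2 equally likely choices, so probability 1/2; weight (6/13)·(1/2) = 3/13.
If it is in box 3 (prior 4/13): the host has no choice, probability 1; weight (4/13)·1 = 4/13.
The weights sum to 7/13.
So P(the gold coin in box 3 | the host opened box 1) = (4/13) / (7/13) = 4/7.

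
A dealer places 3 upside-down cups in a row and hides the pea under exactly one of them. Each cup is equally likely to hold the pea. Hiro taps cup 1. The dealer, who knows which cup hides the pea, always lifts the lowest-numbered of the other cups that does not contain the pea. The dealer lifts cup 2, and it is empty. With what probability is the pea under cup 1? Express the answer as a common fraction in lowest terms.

Condition on the true location of the pea.
If it is under either of cups 1 and 3 (prior 1/3 each): cup 2 is the lowest-numbered option available, probability 1; weight (1/3)·1 = 1/3 each.
If it is under cup 2 (prior 1/3): the dealer opened cup 2, so this case is ruled out; weight (1/3)·0 = 0.
The weights sum to 2/3.
So P(the pea under cup 1 | the dealer opened cup 2) = (1/3) / (2/3) = 1/2.

1/2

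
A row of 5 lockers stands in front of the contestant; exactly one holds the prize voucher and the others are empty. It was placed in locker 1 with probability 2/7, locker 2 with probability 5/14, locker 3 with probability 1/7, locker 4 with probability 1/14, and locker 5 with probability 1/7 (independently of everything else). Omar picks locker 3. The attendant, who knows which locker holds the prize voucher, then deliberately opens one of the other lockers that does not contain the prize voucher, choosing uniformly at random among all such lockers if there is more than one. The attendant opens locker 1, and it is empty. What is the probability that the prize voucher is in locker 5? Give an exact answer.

Apply Bayes' rule, conditioning on where the prize voucher actually is.
If it is in locker 1 (prior 2/7): the attendant opened locker 1, so this case is ruled out; weight (2/7)·0 = 0.
If it is in locker 2 (prior 5/14): the attendant has 3 equally likely choices, so probability 1/3; weight (5/14)·(1/3) = 5/42.
If it is in locker 3 (prior 1/7): the attendant has 4 equally likely choices, so probability 1/4; weight (1/7)·(1/4) = 1/28.
If it is in locker 4 (prior 1/14): the attendant has 3 equally likely choices, so probability 1/3; weight (1/14)·(1/3) = 1/42.
If it is in locker 5 (prior 1/7): the attendant has 3 equally likely choices, so probability 1/3; weight (1/7)·(1/3) = 1/21.
The weights sum to 19/84.
So P(the prize voucher in locker 5 | the attendant opened locker 1) = (1/21) / (19/84) = 4/19.

4/19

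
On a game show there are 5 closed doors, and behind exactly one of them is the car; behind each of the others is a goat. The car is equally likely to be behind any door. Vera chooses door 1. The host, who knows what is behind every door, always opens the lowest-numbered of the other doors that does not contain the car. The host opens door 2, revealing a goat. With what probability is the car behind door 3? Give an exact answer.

Consider each possible location of the car in turn.
If it is behind any of doors 1, 3, 4, and 5 (prior 1/5 each): door 2 is the lowest-numbered option available, probability 1; weight (1/5)·1 = 1/5 each.
If it is behind door 2 (prior 1/5): the host opened door 2, so this case is ruled out; weight (1/5)·0 = 0.
The weights sum to 4/5.
So P(the car behind door 3 | the host opened door 2) = (1/5) / (4/5) = 1/4.

1/4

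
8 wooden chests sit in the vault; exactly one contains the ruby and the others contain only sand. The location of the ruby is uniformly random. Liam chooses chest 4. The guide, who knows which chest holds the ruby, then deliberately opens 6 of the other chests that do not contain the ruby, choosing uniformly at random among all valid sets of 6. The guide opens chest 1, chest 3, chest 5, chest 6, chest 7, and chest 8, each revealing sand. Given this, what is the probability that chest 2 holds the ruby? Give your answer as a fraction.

7/8

Condition on the true location of the ruby.
If it is in any of chests 1, 3, 5, 6, 7, and 8 (prior 1/8 each): that chest was opened and seen not to hold the prize — ruled out; weight (1/8)·0 = 0 each.
If it is in chest 2 (prior 1/8): the guide has no choice, probability 1; weight (1/8)·1 = 1/8.
If it is in chest 4 (prior 1/8): the guide has 7 equally likely choices, so probability 1/7; weight (1/8)·(1/7) = 1/56.
The weights sum to 1/7.
So P(the ruby in chest 2 | the guide opened chest 1, chest 3, chest 5, chest 6, chest 7, and chest 8) = (1/8) / (1/7) = 7/8.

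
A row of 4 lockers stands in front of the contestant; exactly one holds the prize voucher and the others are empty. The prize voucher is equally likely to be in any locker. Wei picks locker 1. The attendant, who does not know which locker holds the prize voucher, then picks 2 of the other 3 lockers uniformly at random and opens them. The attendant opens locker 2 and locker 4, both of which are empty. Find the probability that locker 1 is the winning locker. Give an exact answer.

1/2

Condition on the true location of the prize voucher.
If it is in either of lockers 1 and 3 (prior 1/4 each): the attendant picks exactly this set with probability 1/3 regardless, and none is the prize; weight (1/4)·(1/3) = 1/12 each.
If it is in either of lockers 2 and 4 (prior 1/4 each): that locker was opened and seen not to hold the prize — ruled out; weight (1/4)·0 = 0 each.
The weights sum to 1/6.
So P(the prize voucher in locker 1 | the attendant opened locker 2 and locker 4) = (1/12) / (1/6) = 1/2.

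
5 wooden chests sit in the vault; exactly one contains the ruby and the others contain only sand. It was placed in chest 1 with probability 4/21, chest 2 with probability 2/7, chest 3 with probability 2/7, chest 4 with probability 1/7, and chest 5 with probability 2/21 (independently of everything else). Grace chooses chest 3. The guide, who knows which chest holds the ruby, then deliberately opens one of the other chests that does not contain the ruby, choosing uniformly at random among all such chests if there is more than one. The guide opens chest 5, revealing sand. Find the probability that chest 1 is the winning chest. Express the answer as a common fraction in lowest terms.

8/35

Consider each possible location of the ruby in turn.
If it is in chest 1 (prior 4/21): the guide has 3 equally likely choices, so probability 1/3; weight (4/21)·(1/3) = 4/63.
If it is in chest 2 (prior 2/7): the guide has 3 equally likely choices, so probability 1/3; weight (2/7)·(1/3) = 2/21.
If it is in chest 3 (prior 2/7): the guide has 4 equally likely choices, so probability 1/4; weight (2/7)·(1/4) = 1/14.
If it is in chest 4 (prior 1/7): the guide has 3 equally likely choices, so probability 1/3; weight (1/7)·(1/3) = 1/21.
If it is in chest 5 (prior 2/21): the guide opened chest 5, so this case is ruled out; weight (2/21)·0 = 0.
The weights sum to 5/18.
So P(the ruby in chest 1 | the guide opened chest 5) = (4/63) / (5/18) = 8/35.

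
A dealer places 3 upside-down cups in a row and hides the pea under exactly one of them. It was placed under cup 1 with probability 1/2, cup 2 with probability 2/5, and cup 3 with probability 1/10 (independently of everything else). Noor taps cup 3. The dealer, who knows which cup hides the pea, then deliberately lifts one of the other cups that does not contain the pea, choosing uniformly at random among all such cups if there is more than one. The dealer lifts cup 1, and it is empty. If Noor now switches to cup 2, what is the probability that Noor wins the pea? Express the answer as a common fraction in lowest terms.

Apply Bayes' rule, conditioning on where the pea actually is.
If it is under cup 1 (prior 1/2): the dealer opened cup 1, so this case is ruled out; weight (1/2)·0 = 0.
If it is under cup 2 (prior 2/5): the dealer has no choice, probability 1; weight (2/5)·1 = 2/5.
If it is under cup 3 (prior 1/10): the dealer has 2 equally likely choices, so probability 1/2; weight (1/10)·(1/2) = 1/20.
The weights sum to 9/20.
So P(the pea under cup 2 | the dealer opened cup 1) = (2/5) / (9/20) = 8/9.

8/9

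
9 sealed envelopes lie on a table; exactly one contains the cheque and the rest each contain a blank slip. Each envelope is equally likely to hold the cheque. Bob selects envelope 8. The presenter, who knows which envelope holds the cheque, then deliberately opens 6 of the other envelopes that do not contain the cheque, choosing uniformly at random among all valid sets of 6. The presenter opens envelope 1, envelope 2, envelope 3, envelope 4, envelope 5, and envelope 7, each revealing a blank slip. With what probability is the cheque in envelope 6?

Condition on the true location of the cheque.
If it is in any of envelopes 1, 2, 3, 4, 5, and 7 (prior 1/9 each): that envelope was opened and seen not to hold the prize — ruled out; weight (1/9)·0 = 0 each.
If it is in either of envelopes 6 and 9 (prior 1/9 each): the presenter has 7 equally likely choices, so probability 1/7; weight (1/9)·(1/7) = 1/63 each.
If it is in envelope 8 (prior 1/9): the presenter has 28 equally likely choices, so probability 1/28; weight (1/9)·(1/28) = 1/252.
The weights sum to 1/28.
So P(the cheque in envelope 6 | the presenter opened envelope 1, envelope 2, envelope 3, envelope 4, envelope 5, and envelope 7) = (1/63) / (1/28) = 4/9.

4/9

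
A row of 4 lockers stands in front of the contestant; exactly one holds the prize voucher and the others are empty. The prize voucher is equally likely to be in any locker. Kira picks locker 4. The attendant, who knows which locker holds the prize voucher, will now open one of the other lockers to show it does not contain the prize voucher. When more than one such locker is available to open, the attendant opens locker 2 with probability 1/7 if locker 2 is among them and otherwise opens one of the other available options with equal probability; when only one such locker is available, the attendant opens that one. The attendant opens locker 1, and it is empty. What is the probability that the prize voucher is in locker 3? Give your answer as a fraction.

Condition on the true location of the prize voucher.
If it is in locker 1 (prior 1/4): the attendant opened locker 1, so this case is ruled out; weight (1/4)·0 = 0.
If it is in locker 2 (prior 1/4): locker 2 holds the prize so is unavailable; the attendant chooses uniformly among the 2 others, probability 1/2; weight (1/4)·(1/2) = 1/8.
If it is in locker 3 (prior 1/4): locker 2 is available but not opened, probability 6/7; weight (1/4)·(6/7) = 3/14.
If it is in locker 4 (prior 1/4): locker 2 is available but not opened; locker 1 gets probability (1 − 1/7)/2 = 3/7; weight (1/4)·(3/7) = 3/28.
The weights sum to 25/56.
So P(the prize voucher in locker 3 | the attendant opened locker 1) = (3/14) / (25/56) = 12/25.

12/25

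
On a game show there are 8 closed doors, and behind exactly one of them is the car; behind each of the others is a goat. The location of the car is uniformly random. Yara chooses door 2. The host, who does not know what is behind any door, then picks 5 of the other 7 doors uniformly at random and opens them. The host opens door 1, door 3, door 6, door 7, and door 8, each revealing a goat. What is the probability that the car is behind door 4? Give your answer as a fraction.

1/3

Because the host chose which doors to open without knowing where the car is, the choice is independent of the prize location. Learning that none of the 5 opened doors holds the car simply rules out those 5 locations and leaves the remaining 3 doors still equally likely by symmetry.
So P(the car behind door 4) = 1/3.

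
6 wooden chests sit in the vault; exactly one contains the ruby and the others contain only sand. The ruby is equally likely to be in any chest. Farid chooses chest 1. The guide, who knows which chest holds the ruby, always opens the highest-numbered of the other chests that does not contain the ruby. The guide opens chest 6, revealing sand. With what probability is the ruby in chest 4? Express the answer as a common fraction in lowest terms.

Consider each possible location of the ruby in turn.
If it is in any of chests 1, 2, 3, 4, and 5 (prior 1/6 each): chest 6 is the highest-numbered option available, probability 1; weight (1/6)·1 = 1/6 each.
If it is in chest 6 (prior 1/6): the guide opened chest 6, so this case is ruled out; weight (1/6)·0 = 0.
The weights sum to 5/6.
So P(the ruby in chest 4 | the guide opened chest 6) = (1/6) / (5/6) = 1/5.

1/5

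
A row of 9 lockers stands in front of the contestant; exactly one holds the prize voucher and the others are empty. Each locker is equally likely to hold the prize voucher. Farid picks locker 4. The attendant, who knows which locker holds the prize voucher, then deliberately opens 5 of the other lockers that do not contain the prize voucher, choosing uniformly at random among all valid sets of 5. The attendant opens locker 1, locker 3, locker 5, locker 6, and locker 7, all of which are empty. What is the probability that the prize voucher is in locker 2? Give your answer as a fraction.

8/27

Consider each possible location of the prize voucher in turn.
If it is in any of lockers 1, 3, 5, 6, and 7 (prior 1/9 each): that locker was opened and seen not to hold the prize — ruled out; weight (1/9)·0 = 0 each.
If it is in any of lockers 2, 8, and 9 (prior 1/9 each): the attendant has 21 equally likely choices, so probability 1/21; weight (1/9)·(1/21) = 1/189 each.
If it is in locker 4 (prior 1/9): the attendant has 56 equally likely choices, so probability 1/56; weight (1/9)·(1/56) = 1/504.
The weights sum to 1/56.
So P(the prize voucher in locker 2 | the attendant opened locker 1, locker 3, locker 5, locker 6, and locker 7) = (1/189) / (1/56) = 8/27.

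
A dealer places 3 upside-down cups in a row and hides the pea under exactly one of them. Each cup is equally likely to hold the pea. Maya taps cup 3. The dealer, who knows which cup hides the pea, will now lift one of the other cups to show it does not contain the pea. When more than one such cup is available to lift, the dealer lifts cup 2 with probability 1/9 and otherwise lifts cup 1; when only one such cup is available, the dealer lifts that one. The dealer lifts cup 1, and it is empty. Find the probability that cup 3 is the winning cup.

Apply Bayes' rule, conditioning on where the pea actually is.
If it is under cup 1 (prior 1/3): the dealer opened cup 1, so this case is ruled out; weight (1/3)·0 = 0.
If it is under cup 2 (prior 1/3): only cup 1 is available, probability 1; weight (1/3)·1 = 1/3.
If it is under cup 3 (prior 1/3): cup 2 is available but not opened, probability 8/9; weight (1/3)·(8/9) = 8/27.
The weights sum to 17/27.
So P(the pea under cup 3 | the dealer opened cup 1) = (8/27) / (17/27) = 8/17.

8/17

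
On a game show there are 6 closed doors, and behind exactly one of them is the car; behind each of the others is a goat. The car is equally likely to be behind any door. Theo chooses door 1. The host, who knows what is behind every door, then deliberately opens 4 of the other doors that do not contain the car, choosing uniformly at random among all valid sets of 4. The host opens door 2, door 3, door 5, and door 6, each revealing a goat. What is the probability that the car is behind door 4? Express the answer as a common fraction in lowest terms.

5/6

Condition on the true location of the car.
If it is behind door 1 (prior 1/6): the host has 5 equally likely choices, so probability 1/5; weight (1/6)·(1/5) = 1/30.
If it is behind any of doors 2, 3, 5, and 6 (prior 1/6 each): that door was opened and seen not to hold the prize — ruled out; weight (1/6)·0 = 0 each.
If it is behind door 4 (prior 1/6): the host has no choice, probability 1; weight (1/6)·1 = 1/6.
The weights sum to 1/5.
So P(the car behind door 4 | the host opened door 2, door 3, door 5, and door 6) = (1/6) / (1/5) = 5/6.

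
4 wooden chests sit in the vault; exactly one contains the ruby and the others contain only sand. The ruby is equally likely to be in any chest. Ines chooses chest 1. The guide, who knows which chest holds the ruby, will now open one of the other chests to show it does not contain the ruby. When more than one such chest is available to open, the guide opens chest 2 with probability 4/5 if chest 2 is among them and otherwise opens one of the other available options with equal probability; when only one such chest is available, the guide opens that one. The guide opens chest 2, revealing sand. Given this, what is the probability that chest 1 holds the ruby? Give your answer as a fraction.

Condition on the true location of the ruby.
If it is in any of chests 1, 3, and 4 (prior 1/4 each): chest 2 is available, opened with probability 4/5; weight (1/4)·(4/5) = 1/5 each.
If it is in chest 2 (prior 1/4): the guide opened chest 2, so this case is ruled out; weight (1/4)·0 = 0.
The weights sum to 3/5.
So P(the ruby in chest 1 | the guide opened chest 2) = (1/5) / (3/5) = 1/3.

1/3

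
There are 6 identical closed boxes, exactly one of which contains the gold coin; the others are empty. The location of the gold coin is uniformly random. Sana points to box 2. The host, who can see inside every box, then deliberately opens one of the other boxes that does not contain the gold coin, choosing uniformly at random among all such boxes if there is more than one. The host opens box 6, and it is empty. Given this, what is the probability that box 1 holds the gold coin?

Apply Bayes' rule, conditioning on where the gold coin actually is.
If it is in any of boxes 1, 3, 4, and 5 (prior 1/6 each): the host has 4 equally likely choices, so probability 1/4; weight (1/6)·(1/4) = 1/24 each.
If it is in box 2 (prior 1/6): the host has 5 equally likely choices, so probability 1/5; weight (1/6)·(1/5) = 1/30.
If it is in box 6 (prior 1/6): the host opened box 6, so this case is ruled out; weight (1/6)·0 = 0.
The weights sum to 1/5.
So P(the gold coin in box 1 | the host opened box 6) = (1/24) / (1/5) = 5/24.

5/24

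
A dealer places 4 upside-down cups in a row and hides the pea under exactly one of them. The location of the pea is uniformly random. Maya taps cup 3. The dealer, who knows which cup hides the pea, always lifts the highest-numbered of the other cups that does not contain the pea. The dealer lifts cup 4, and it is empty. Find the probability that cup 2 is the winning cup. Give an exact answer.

1/3

Condition on the true location of the pea.
If it is under any of cups 1, 2, and 3 (prior 1/4 each): cup 4 is the highest-numbered option available, probability 1; weight (1/4)·1 = 1/4 each.
If it is under cup 4 (prior 1/4): the dealer opened cup 4, so this case is ruled out; weight (1/4)·0 = 0.
The weights sum to 3/4.
So P(the pea under cup 2 | the dealer opened cup 4) = (1/4) / (3/4) = 1/3.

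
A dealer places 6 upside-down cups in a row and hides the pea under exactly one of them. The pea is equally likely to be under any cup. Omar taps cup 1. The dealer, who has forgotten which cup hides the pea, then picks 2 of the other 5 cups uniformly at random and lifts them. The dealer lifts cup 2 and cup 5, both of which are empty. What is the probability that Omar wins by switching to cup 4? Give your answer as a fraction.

Consider each possible location of the pea in turn.
If it is under any of cups 1, 3, 4, and 6 (prior 1/6 each): the dealer picks exactly this set with probability 1/10 regardless, and none is the prize; weight (1/6)·(1/10) = 1/60 each.
If it is under either of cups 2 and 5 (prior 1/6 each): that cup was opened and seen not to hold the prize — ruled out; weight (1/6)·0 = 0 each.
The weights sum to 1/15.
So P(the pea under cup 4 | the dealer opened cup 2 and cup 5) = (1/60) / (1/15) = 1/4.

1/4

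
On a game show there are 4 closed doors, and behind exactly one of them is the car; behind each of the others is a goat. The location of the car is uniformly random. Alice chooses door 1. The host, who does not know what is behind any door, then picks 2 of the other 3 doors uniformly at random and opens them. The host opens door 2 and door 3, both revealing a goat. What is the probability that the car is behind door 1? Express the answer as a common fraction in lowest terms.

Consider each possible location of the car in turn.
If it is behind either of doors 1 and 4 (prior 1/4 each): the host picks exactly this set with probability 1/3 regardless, and none is the prize; weight (1/4)·(1/3) = 1/12 each.
If it is behind either of doors 2 and 3 (prior 1/4 each): that door was opened and seen not to hold the prize — ruled out; weight (1/4)·0 = 0 each.
The weights sum to 1/6.
So P(the car behind door 1 | the host opened door 2 and door 3) = (1/12) / (1/6) = 1/2.

1/2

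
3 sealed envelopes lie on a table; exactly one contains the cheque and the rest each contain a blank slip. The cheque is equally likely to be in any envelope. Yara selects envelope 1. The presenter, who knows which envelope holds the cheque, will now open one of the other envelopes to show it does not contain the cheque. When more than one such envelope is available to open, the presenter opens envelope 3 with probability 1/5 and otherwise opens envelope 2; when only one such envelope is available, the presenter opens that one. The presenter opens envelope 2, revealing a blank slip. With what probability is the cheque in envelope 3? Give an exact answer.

5/9

Apply Bayes' rule, conditioning on where the cheque actually is.
If it is in envelope 1 (prior 1/3): envelope 3 is available but not opened, probability 4/5; weight (1/3)·(4/5) = 4/15.
If it is in envelope 2 (prior 1/3): the presenter opened envelope 2, so this case is ruled out; weight (1/3)·0 = 0.
If it is in envelope 3 (prior 1/3): only envelope 2 is available, probability 1; weight (1/3)·1 = 1/3.
The weights sum to 3/5.
So P(the cheque in envelope 3 | the presenter opened envelope 2) = (1/3) / (3/5) = 5/9.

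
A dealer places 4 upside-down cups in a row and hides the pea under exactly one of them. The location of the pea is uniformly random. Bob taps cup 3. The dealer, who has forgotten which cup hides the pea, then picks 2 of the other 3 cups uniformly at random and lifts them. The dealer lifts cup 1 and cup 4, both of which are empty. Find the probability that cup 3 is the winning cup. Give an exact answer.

1/2

Because the dealer chose which cups to lift without knowing where the pea is, the choice is independent of the prize location. Learning that none of the 2 opened cups holds the pea simply rules out those 2 locations and leaves the remaining 2 cups still equally likely by symmetry.
So P(the pea under cup 3) = 1/2.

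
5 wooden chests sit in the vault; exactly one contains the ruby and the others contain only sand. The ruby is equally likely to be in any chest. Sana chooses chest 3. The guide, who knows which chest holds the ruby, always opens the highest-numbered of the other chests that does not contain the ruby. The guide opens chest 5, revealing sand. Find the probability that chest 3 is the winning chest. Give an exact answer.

1/4

Condition on the true location of the ruby.
If it is in any of chests 1, 2, 3, and 4 (prior 1/5 each): chest 5 is the highest-numbered option available, probability 1; weight (1/5)·1 = 1/5 each.
If it is in chest 5 (prior 1/5): the guide opened chest 5, so this case is ruled out; weight (1/5)·0 = 0.
The weights sum to 4/5.
So P(the ruby in chest 3 | the guide opened chest 5) = (1/5) / (4/5) = 1/4.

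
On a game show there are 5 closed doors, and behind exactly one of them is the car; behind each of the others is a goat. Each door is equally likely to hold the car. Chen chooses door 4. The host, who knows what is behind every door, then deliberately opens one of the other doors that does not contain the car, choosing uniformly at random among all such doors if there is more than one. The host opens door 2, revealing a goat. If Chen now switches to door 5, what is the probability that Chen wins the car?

Consider each possible location of the car in turn.
If it is behind any of doors 1, 3, and 5 (prior 1/5 each): the host has 3 equally likely choices, so probability 1/3; weight (1/5)·(1/3) = 1/15 each.
If it is behind door 2 (prior 1/5): the host opened door 2, so this case is ruled out; weight (1/5)·0 = 0.
If it is behind door 4 (prior 1/5): the host has 4 equally likely choices, so probability 1/4; weight (1/5)·(1/4) = 1/20.
The weights sum to 1/4.
So P(the car behind door 5 | the host opened door 2) = (1/15) / (1/4) = 4/15.

4/15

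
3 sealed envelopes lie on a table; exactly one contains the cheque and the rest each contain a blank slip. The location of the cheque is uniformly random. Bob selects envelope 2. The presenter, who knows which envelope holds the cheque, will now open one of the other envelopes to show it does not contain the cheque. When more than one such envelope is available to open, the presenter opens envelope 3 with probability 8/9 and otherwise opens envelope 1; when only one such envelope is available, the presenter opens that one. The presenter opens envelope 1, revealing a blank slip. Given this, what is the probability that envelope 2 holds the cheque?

1/10

Consider each possible location of the cheque in turn.
If it is in envelope 1 (prior 1/3): the presenter opened envelope 1, so this case is ruled out; weight (1/3)·0 = 0.
If it is in envelope 2 (prior 1/3): envelope 3 is available but not opened, probability 1/9; weight (1/3)·(1/9) = 1/27.
If it is in envelope 3 (prior 1/3): only envelope 1 is available, probability 1; weight (1/3)·1 = 1/3.
The weights sum to 10/27.
So P(the cheque in envelope 2 | the presenter opened envelope 1) = (1/27) / (10/27) = 1/10.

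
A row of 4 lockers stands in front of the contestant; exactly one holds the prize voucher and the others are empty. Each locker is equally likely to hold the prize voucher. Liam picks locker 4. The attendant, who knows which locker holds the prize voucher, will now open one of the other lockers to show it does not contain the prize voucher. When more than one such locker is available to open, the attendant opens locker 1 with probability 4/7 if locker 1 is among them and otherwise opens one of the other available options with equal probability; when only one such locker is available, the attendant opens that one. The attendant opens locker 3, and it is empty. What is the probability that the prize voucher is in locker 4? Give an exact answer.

3/16

Apply Bayes' rule, conditioning on where the prize voucher actually is.
If it is in locker 1 (prior 1/4): locker 1 holds the prize so is unavailable; the attendant chooses uniformly among the 2 others, probability 1/2; weight (1/4)·(1/2) = 1/8.
If it is in locker 2 (prior 1/4): locker 1 is available but not opened, probability 3/7; weight (1/4)·(3/7) = 3/28.
If it is in locker 3 (prior 1/4): the attendant opened locker 3, so this case is ruled out; weight (1/4)·0 = 0.
If it is in locker 4 (prior 1/4): locker 1 is available but not opened; locker 3 gets probability (1 − 4/7)/2 = 3/14; weight (1/4)·(3/14) = 3/56.
The weights sum to 2/7.
So P(the prize voucher in locker 4 | the attendant opened locker 3) = (3/56) / (2/7) = 3/16.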